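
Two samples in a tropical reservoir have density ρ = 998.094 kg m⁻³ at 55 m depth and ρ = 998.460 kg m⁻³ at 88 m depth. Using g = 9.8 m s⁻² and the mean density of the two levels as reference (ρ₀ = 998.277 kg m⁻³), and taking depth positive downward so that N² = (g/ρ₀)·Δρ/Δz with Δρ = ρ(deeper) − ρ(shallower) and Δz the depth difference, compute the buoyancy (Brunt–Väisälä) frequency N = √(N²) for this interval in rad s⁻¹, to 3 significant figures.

Δρ = 998.460 − 998.094 = 0.366 kg m⁻³ over Δz = 88 − 55 = 33 m.
N² = (9.8/998.277) × (0.366/33) = 1.0888 × 10⁻⁴ s⁻².
N = √(1.0888 × 10⁻⁴) = 0.010435 rad s⁻¹ ≈ 0.0104 rad s⁻¹.

0.0104 rad s⁻¹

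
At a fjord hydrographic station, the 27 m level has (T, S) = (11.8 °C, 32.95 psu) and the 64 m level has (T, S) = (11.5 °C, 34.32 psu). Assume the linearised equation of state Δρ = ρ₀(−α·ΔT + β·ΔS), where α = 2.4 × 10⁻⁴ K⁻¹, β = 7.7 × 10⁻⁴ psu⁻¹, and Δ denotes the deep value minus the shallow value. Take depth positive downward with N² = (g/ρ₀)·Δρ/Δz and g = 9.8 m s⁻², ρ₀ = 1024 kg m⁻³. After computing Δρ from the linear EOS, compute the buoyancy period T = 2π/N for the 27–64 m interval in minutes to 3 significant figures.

ΔT = -0.3 K, ΔS = +1.37 psu (deep − shallow).
Δρ/ρ₀ = −αΔT + βΔS = 7.20 × 10⁻⁵ + 1.0549 × 10⁻³ = 1.1269 × 10⁻³, so Δρ ≈ 1.154 kg m⁻³.
N² = (g/ρ₀)·Δρ/Δz = g·(Δρ/ρ₀)/Δz = 9.8 × 1.1269 × 10⁻³ / 37 = 2.9848 × 10⁻⁴ s⁻².
N = √(2.9848 × 10⁻⁴) = 0.017277 rad s⁻¹ → T = 2π/N = 363.67 s = 6.0612 min ≈ 6.06 min.

6.06 min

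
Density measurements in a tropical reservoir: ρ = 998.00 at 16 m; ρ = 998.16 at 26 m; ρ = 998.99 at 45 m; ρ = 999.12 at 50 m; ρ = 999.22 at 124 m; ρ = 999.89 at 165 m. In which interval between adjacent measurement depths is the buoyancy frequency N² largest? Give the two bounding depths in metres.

26–45 m

Compute the density gradient over each adjacent pair:
  16–26 m: Δρ/Δz = 0.16/10 = 0.016 kg m⁻⁴
  26–45 m: Δρ/Δz = 0.83/19 = 0.044 kg m⁻⁴
  45–50 m: Δρ/Δz = 0.13/5 = 0.026 kg m⁻⁴
  50–124 m: Δρ/Δz = 0.10/74 = 1.4 × 10⁻³ kg m⁻⁴
  124–165 m: Δρ/Δz = 0.67/41 = 0.016 kg m⁻⁴
The largest gradient is in the 26–45 m interval — the pycnocline.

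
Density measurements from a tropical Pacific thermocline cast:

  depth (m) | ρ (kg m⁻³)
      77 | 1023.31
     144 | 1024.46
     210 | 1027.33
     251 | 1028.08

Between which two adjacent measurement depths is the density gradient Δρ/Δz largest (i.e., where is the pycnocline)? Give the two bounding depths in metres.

144–210 m

Compute the density gradient over each adjacent pair:
  77–144 m: Δρ/Δz = 1.15/67 = 0.017 kg m⁻⁴
  144–210 m: Δρ/Δz = 2.87/66 = 0.043 kg m⁻⁴
  210–251 m: Δρ/Δz = 0.75/41 = 0.018 kg m⁻⁴
The largest gradient is in the 144–210 m interval — the pycnocline.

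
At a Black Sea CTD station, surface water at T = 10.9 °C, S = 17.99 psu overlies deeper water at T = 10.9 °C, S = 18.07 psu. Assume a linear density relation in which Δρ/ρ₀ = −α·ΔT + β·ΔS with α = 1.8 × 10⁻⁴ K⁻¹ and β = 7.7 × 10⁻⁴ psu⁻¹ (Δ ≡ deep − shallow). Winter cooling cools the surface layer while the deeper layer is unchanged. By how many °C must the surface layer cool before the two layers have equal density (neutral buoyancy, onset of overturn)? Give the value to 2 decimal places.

0.34 °C

Neutral buoyancy requires Δρ = 0, i.e. −α(T_deep − T_surf′) + β(S_deep − S_surf) = 0.
T_surf′ = T_deep − (β/α)·ΔS = 10.9 − (7.7 × 10⁻⁴/1.8 × 10⁻⁴)·(+0.08) = 10.5578 °C.
Cooling required: 10.9 − (10.5578) = 0.3422 °C.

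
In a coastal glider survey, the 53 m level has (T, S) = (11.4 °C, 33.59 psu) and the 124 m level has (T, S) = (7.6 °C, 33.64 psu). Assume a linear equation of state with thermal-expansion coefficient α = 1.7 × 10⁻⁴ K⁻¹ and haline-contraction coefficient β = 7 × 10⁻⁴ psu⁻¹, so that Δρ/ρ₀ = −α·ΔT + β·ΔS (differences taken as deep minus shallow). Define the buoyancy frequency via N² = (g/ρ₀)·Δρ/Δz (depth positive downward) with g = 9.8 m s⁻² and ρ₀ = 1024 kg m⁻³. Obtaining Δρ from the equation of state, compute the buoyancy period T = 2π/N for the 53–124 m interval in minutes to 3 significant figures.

ΔT = -3.8 K, ΔS = +0.05 psu (deep − shallow).
Δρ/ρ₀ = −αΔT + βΔS = 6.46 × 10⁻⁴ + 3.50 × 10⁻⁵ = 6.81 × 10⁻⁴, so Δρ ≈ 0.6973 kg m⁻³.
N² = (g/ρ₀)·Δρ/Δz = g·(Δρ/ρ₀)/Δz = 9.8 × 6.81 × 10⁻⁴ / 71 = 9.3997 × 10⁻⁵ s⁻².
N = √(9.3997 × 10⁻⁵) = 9.6952 × 10⁻³ rad s⁻¹ → T = 2π/N = 648.07 s = 10.801 min ≈ 10.8 min.

10.8 min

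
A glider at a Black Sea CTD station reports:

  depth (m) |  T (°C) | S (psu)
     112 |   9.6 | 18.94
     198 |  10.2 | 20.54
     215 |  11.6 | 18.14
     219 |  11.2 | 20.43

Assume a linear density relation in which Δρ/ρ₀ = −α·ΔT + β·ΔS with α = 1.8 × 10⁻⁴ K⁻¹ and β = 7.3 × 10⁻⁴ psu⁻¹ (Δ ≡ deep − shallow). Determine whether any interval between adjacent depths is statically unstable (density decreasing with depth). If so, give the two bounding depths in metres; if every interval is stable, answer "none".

198–215 m

Evaluate Δρ/ρ₀ = −αΔT + βΔS across each adjacent pair:
  112–198 m: −αΔT+βΔS = −(1.8 × 10⁻⁴)(+0.6)+(7.3 × 10⁻⁴)(+1.60) = 1.1 × 10⁻³ → stable
  198–215 m: −αΔT+βΔS = −(1.8 × 10⁻⁴)(+1.4)+(7.3 × 10⁻⁴)(-2.40) = -2.0 × 10⁻³ → UNSTABLE
  215–219 m: −αΔT+βΔS = −(1.8 × 10⁻⁴)(-0.4)+(7.3 × 10⁻⁴)(+2.29) = 1.7 × 10⁻³ → stable
The 198–215 m interval has Δρ < 0: lighter water underlies denser water.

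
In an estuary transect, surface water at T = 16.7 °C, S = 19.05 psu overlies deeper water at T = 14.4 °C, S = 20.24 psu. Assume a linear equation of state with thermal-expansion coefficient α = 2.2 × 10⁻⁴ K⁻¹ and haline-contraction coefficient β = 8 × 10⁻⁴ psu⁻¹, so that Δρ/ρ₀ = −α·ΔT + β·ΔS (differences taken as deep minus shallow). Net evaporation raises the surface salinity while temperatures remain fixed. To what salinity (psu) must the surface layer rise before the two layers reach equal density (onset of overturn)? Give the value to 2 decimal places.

20.87 psu

Neutral buoyancy requires −α(T_deep − T_surf) + β(S_deep − S_surf′) = 0.
S_surf′ = S_deep − (α/β)·ΔT = 20.24 − (2.2 × 10⁻⁴/8 × 10⁻⁴)·(-2.3) = 20.8725 psu.
Increase required: 20.8725 − 19.05 = 1.8225 psu.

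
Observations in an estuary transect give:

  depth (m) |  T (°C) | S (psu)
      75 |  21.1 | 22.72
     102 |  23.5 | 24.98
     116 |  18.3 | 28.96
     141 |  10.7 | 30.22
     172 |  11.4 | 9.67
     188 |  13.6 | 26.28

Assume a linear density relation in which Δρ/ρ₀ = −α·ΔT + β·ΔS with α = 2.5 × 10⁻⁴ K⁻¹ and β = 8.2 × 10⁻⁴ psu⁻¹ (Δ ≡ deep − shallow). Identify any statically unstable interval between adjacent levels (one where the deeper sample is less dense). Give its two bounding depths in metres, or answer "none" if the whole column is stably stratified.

Evaluate Δρ/ρ₀ = −αΔT + βΔS across each adjacent pair:
  75–102 m: −αΔT+βΔS = −(2.5 × 10⁻⁴)(+2.4)+(8.2 × 10⁻⁴)(+2.26) = 1.3 × 10⁻³ → stable
  102–116 m: −αΔT+βΔS = −(2.5 × 10⁻⁴)(-5.2)+(8.2 × 10⁻⁴)(+3.98) = 4.6 × 10⁻³ → stable
  116–141 m: −αΔT+βΔS = −(2.5 × 10⁻⁴)(-7.6)+(8.2 × 10⁻⁴)(+1.26) = 2.9 × 10⁻³ → stable
  141–172 m: −αΔT+βΔS = −(2.5 × 10⁻⁴)(+0.7)+(8.2 × 10⁻⁴)(-20.55) = -0.017 → UNSTABLE
  172–188 m: −αΔT+βΔS = −(2.5 × 10⁻⁴)(+2.2)+(8.2 × 10⁻⁴)(+16.61) = 0.013 → stable
The 141–172 m interval has Δρ < 0: lighter water underlies denser water.

141–172 m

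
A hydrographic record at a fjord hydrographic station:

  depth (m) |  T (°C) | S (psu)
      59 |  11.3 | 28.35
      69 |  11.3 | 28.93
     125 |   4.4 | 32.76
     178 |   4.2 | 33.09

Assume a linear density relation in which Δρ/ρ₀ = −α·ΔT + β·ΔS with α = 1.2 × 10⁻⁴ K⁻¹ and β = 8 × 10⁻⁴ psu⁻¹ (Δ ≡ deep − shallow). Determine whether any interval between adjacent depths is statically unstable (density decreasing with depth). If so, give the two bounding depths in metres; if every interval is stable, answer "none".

Evaluate Δρ/ρ₀ = −αΔT + βΔS across each adjacent pair:
  59–69 m: −αΔT+βΔS = −(1.2 × 10⁻⁴)(+0.0)+(8 × 10⁻⁴)(+0.58) = 4.6 × 10⁻⁴ → stable
  69–125 m: −αΔT+βΔS = −(1.2 × 10⁻⁴)(-6.9)+(8 × 10⁻⁴)(+3.83) = 3.9 × 10⁻³ → stable
  125–178 m: −αΔT+βΔS = −(1.2 × 10⁻⁴)(-0.2)+(8 × 10⁻⁴)(+0.33) = 2.9 × 10⁻⁴ → stable
Every interval has Δρ > 0: the column is stably stratified throughout.

none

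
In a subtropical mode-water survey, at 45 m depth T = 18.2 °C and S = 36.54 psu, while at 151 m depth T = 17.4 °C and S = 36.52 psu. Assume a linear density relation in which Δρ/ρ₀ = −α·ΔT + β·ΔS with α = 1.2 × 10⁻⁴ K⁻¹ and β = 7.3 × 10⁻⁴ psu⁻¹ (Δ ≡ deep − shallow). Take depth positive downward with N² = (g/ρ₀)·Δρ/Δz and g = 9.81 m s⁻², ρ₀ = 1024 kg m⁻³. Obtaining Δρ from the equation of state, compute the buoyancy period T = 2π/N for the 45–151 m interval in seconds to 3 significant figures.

ΔT = -0.8 K, ΔS = -0.02 psu (deep − shallow).
Δρ/ρ₀ = −αΔT + βΔS = 9.60 × 10⁻⁵ − 1.46 × 10⁻⁵ = 8.14 × 10⁻⁵, so Δρ ≈ 0.08335 kg m⁻³.
N² = (g/ρ₀)·Δρ/Δz = g·(Δρ/ρ₀)/Δz = 9.81 × 8.14 × 10⁻⁵ / 106 = 7.5333 × 10⁻⁶ s⁻².
N = √(7.5333 × 10⁻⁶) = 2.7447 × 10⁻³ rad s⁻¹ → T = 2π/N = 2.2892 × 10³ s ≈ 2.29 × 10³ s.

2.29 × 10³ s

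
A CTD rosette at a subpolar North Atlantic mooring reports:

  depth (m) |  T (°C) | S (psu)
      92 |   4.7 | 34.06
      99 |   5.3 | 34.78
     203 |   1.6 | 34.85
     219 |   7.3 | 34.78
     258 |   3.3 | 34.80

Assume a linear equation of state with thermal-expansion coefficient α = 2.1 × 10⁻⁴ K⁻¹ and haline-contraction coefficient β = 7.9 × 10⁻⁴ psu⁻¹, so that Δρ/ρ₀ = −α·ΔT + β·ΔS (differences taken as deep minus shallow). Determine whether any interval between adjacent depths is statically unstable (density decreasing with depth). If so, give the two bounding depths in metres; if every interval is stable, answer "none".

Evaluate Δρ/ρ₀ = −αΔT + βΔS across each adjacent pair:
  92–99 m: −αΔT+βΔS = −(2.1 × 10⁻⁴)(+0.6)+(7.9 × 10⁻⁴)(+0.72) = 4.4 × 10⁻⁴ → stable
  99–203 m: −αΔT+βΔS = −(2.1 × 10⁻⁴)(-3.7)+(7.9 × 10⁻⁴)(+0.07) = 8.3 × 10⁻⁴ → stable
  203–219 m: −αΔT+βΔS = −(2.1 × 10⁻⁴)(+5.7)+(7.9 × 10⁻⁴)(-0.07) = -1.3 × 10⁻³ → UNSTABLE
  219–258 m: −αΔT+βΔS = −(2.1 × 10⁻⁴)(-4.0)+(7.9 × 10⁻⁴)(+0.02) = 8.6 × 10⁻⁴ → stable
The 203–219 m interval has Δρ < 0: lighter water underlies denser water.

203–219 m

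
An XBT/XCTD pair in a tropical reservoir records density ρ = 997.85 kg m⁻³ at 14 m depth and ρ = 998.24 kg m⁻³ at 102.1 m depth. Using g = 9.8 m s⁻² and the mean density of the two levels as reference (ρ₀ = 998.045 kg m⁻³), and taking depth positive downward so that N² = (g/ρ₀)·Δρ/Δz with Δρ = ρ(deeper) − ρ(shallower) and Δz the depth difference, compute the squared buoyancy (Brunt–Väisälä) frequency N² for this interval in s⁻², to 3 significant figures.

Δρ = 998.24 − 997.85 = 0.39 kg m⁻³ over Δz = 102.1 − 14 = 88.1 m.
N² = (9.8/998.045) × (0.39/88.1) = 4.3467 × 10⁻⁵ s⁻² ≈ 4.35 × 10⁻⁵ s⁻².

4.35 × 10⁻⁵ s⁻²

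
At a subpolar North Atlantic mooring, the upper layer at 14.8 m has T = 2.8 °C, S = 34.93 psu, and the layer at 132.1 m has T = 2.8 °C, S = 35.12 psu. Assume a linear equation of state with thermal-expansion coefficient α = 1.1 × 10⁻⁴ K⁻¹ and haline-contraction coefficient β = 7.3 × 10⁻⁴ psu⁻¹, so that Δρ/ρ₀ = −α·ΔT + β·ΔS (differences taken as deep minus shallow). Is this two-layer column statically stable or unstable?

stable

ΔT = 2.8 − 2.8 = +0.0 K and ΔS = 35.12 − 34.93 = +0.19 psu (deep − shallow).
−αΔT = 0; βΔS = 1.387 × 10⁻⁴; sum Δρ/ρ₀ = 1.387 × 10⁻⁴.
Δρ/ρ₀ > 0, so Δρ > 0: deeper water is denser → statically stable.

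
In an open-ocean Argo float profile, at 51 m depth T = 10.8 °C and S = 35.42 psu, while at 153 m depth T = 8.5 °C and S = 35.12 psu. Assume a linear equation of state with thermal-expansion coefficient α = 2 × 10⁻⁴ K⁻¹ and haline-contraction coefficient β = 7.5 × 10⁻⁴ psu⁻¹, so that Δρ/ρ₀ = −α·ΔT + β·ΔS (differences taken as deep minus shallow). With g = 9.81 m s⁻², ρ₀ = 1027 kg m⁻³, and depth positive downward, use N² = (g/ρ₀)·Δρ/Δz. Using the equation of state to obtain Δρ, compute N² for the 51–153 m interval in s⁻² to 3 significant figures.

2.26 × 10⁻⁵ s⁻²

ΔT = -2.3 K, ΔS = -0.30 psu (deep − shallow).
Δρ/ρ₀ = −αΔT + βΔS = 4.60 × 10⁻⁴ − 2.25 × 10⁻⁴ = 2.35 × 10⁻⁴, so Δρ ≈ 0.2413 kg m⁻³.
N² = (g/ρ₀)·Δρ/Δz = g·(Δρ/ρ₀)/Δz = 9.81 × 2.35 × 10⁻⁴ / 102 = 2.2601 × 10⁻⁵ s⁻² ≈ 2.26 × 10⁻⁵ s⁻².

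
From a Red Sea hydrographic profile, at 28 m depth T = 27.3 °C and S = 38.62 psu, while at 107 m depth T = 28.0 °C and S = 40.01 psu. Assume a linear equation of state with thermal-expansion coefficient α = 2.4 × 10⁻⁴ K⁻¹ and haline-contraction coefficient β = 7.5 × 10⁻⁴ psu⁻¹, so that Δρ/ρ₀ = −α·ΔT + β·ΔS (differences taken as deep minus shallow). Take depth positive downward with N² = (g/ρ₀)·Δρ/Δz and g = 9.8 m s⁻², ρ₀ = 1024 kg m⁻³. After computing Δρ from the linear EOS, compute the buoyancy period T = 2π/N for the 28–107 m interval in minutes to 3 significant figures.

ΔT = +0.7 K, ΔS = +1.39 psu (deep − shallow).
Δρ/ρ₀ = −αΔT + βΔS = -1.68 × 10⁻⁴ + 1.0425 × 10⁻³ = 8.745 × 10⁻⁴, so Δρ ≈ 0.8955 kg m⁻³.
N² = (g/ρ₀)·Δρ/Δz = g·(Δρ/ρ₀)/Δz = 9.8 × 8.745 × 10⁻⁴ / 79 = 1.0848 × 10⁻⁴ s⁻².
N = √(1.0848 × 10⁻⁴) = 0.010415 rad s⁻¹ → T = 2π/N = 603.28 s = 10.055 min ≈ 10.1 min.

10.1 min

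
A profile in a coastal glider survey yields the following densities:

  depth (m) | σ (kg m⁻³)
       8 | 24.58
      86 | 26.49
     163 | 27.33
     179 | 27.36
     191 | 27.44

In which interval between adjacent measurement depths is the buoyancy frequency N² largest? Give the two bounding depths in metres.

8–86 m

Compute the density gradient over each adjacent pair:
  8–86 m: Δρ/Δz = 1.91/78 = 0.024 kg m⁻⁴
  86–163 m: Δρ/Δz = 0.84/77 = 0.011 kg m⁻⁴
  163–179 m: Δρ/Δz = 0.03/16 = 1.9 × 10⁻³ kg m⁻⁴
  179–191 m: Δρ/Δz = 0.08/12 = 6.7 × 10⁻³ kg m⁻⁴
The largest gradient is in the 8–86 m interval — the pycnocline.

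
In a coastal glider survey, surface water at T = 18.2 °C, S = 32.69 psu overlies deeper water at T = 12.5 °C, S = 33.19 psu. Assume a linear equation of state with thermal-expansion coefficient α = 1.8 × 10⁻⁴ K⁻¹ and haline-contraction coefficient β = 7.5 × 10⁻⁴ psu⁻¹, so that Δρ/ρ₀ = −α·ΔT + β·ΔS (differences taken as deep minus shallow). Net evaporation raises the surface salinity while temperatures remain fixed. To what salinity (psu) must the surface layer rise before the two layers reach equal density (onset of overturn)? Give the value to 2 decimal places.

34.56 psu

Neutral buoyancy requires −α(T_deep − T_surf) + β(S_deep − S_surf′) = 0.
S_surf′ = S_deep − (α/β)·ΔT = 33.19 − (1.8 × 10⁻⁴/7.5 × 10⁻⁴)·(-5.7) = 34.5580 psu.
Increase required: 34.5580 − 32.69 = 1.8680 psu.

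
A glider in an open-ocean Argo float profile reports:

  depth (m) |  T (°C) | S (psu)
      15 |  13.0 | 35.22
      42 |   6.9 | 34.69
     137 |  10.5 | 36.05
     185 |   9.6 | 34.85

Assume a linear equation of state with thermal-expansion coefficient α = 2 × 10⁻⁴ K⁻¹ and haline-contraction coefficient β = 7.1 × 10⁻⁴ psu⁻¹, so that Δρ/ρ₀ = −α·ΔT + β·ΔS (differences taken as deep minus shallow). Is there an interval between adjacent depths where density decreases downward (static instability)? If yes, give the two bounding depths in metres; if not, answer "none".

137–185 m

Evaluate Δρ/ρ₀ = −αΔT + βΔS across each adjacent pair:
  15–42 m: −αΔT+βΔS = −(2 × 10⁻⁴)(-6.1)+(7.1 × 10⁻⁴)(-0.53) = 8.4 × 10⁻⁴ → stable
  42–137 m: −αΔT+βΔS = −(2 × 10⁻⁴)(+3.6)+(7.1 × 10⁻⁴)(+1.36) = 2.5 × 10⁻⁴ → stable
  137–185 m: −αΔT+βΔS = −(2 × 10⁻⁴)(-0.9)+(7.1 × 10⁻⁴)(-1.20) = -6.7 × 10⁻⁴ → UNSTABLE
The 137–185 m interval has Δρ < 0: lighter water underlies denser water.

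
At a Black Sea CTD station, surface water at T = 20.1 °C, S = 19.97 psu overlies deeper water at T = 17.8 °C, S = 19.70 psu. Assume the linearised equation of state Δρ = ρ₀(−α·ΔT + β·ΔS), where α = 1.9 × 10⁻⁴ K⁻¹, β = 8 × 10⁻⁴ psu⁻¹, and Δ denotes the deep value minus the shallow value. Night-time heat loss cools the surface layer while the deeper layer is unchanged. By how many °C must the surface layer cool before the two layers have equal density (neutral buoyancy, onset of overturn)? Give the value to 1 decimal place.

Neutral buoyancy requires Δρ = 0, i.e. −α(T_deep − T_surf′) + β(S_deep − S_surf) = 0.
T_surf′ = T_deep − (β/α)·ΔS = 17.8 − (8 × 10⁻⁴/1.9 × 10⁻⁴)·(-0.27) = 18.937 °C.
Cooling required: 20.1 − (18.937) = 1.163 °C.

1.2 °C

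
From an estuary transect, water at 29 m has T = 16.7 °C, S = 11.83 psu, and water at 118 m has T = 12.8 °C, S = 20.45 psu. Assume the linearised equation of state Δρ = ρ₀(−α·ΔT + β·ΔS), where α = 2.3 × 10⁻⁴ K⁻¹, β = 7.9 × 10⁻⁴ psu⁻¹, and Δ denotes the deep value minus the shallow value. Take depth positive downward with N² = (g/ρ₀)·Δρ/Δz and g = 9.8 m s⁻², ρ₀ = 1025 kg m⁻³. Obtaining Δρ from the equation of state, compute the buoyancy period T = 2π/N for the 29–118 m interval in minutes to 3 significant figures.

3.59 min

ΔT = -3.9 K, ΔS = +8.62 psu (deep − shallow).
Δρ/ρ₀ = −αΔT + βΔS = 8.97 × 10⁻⁴ + 6.8098 × 10⁻³ = 7.7068 × 10⁻³, so Δρ ≈ 7.899 kg m⁻³.
N² = (g/ρ₀)·Δρ/Δz = g·(Δρ/ρ₀)/Δz = 9.8 × 7.7068 × 10⁻³ / 89 = 8.4861 × 10⁻⁴ s⁻².
N = √(8.4861 × 10⁻⁴) = 0.029131 rad s⁻¹ → T = 2π/N = 215.69 s = 3.5948 min ≈ 3.59 min.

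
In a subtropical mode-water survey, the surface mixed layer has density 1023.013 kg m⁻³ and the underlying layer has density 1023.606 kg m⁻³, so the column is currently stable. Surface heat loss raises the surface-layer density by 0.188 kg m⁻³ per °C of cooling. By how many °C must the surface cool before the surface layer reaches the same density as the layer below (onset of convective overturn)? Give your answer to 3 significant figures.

Density deficit of the surface layer: 1023.606 − 1023.013 = 0.593 kg m⁻³.
Required change = 0.593 / 0.188 = 3.15 °C.

3.15 °C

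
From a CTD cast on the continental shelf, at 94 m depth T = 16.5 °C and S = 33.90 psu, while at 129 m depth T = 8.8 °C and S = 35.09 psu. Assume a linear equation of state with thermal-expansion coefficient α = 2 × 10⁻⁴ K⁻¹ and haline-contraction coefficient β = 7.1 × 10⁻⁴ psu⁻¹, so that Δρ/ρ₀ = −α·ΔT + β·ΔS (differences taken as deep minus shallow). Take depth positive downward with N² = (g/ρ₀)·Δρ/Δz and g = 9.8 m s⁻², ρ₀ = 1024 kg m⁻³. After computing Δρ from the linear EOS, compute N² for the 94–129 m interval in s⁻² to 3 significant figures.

ΔT = -7.7 K, ΔS = +1.19 psu (deep − shallow).
Δρ/ρ₀ = −αΔT + βΔS = 1.54 × 10⁻³ + 8.449 × 10⁻⁴ = 2.3849 × 10⁻³, so Δρ ≈ 2.442 kg m⁻³.
N² = (g/ρ₀)·Δρ/Δz = g·(Δρ/ρ₀)/Δz = 9.8 × 2.3849 × 10⁻³ / 35 = 6.6777 × 10⁻⁴ s⁻² ≈ 6.68 × 10⁻⁴ s⁻².

6.68 × 10⁻⁴ s⁻²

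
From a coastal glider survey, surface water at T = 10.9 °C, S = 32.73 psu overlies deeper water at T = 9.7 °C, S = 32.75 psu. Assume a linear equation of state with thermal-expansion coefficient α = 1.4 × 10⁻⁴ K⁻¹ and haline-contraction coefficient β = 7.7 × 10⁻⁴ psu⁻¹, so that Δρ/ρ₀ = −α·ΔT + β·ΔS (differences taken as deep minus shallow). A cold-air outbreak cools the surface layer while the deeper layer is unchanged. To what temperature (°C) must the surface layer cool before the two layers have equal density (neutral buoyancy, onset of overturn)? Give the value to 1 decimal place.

Neutral buoyancy requires Δρ = 0, i.e. −α(T_deep − T_surf′) + β(S_deep − S_surf) = 0.
T_surf′ = T_deep − (β/α)·ΔS = 9.7 − (7.7 × 10⁻⁴/1.4 × 10⁻⁴)·(+0.02) = 9.590 °C.
Cooling required: 10.9 − (9.590) = 1.310 °C.

9.6 °C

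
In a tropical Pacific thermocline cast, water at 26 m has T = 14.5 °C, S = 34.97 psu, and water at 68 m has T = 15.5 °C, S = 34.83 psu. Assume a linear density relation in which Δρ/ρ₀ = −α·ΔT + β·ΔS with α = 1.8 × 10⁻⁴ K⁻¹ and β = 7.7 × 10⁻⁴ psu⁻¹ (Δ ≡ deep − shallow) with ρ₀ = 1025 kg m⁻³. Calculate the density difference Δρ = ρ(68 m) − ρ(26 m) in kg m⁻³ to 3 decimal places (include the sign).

-0.295 kg m⁻³

ΔT = +1.0 K, ΔS = -0.14 psu (deep − shallow).
Δρ/ρ₀ = −(1.8 × 10⁻⁴)(+1.0) + (7.7 × 10⁻⁴)(-0.14) = -2.878 × 10⁻⁴.
Δρ = 1025 × (-2.878 × 10⁻⁴) = -0.295 kg m⁻³.
Negative Δρ: lighter below, statically unstable.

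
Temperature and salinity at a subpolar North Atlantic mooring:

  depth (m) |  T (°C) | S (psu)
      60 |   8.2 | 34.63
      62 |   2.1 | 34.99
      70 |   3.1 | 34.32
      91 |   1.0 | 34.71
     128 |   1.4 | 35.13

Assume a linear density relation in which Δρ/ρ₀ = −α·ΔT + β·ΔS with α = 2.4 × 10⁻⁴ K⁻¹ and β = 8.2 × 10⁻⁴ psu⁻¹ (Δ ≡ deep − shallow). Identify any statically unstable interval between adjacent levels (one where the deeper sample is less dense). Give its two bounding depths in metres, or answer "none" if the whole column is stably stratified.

62–70 m

Evaluate Δρ/ρ₀ = −αΔT + βΔS across each adjacent pair:
  60–62 m: −αΔT+βΔS = −(2.4 × 10⁻⁴)(-6.1)+(8.2 × 10⁻⁴)(+0.36) = 1.8 × 10⁻³ → stable
  62–70 m: −αΔT+βΔS = −(2.4 × 10⁻⁴)(+1.0)+(8.2 × 10⁻⁴)(-0.67) = -7.9 × 10⁻⁴ → UNSTABLE
  70–91 m: −αΔT+βΔS = −(2.4 × 10⁻⁴)(-2.1)+(8.2 × 10⁻⁴)(+0.39) = 8.2 × 10⁻⁴ → stable
  91–128 m: −αΔT+βΔS = −(2.4 × 10⁻⁴)(+0.4)+(8.2 × 10⁻⁴)(+0.42) = 2.5 × 10⁻⁴ → stable
The 62–70 m interval has Δρ < 0: lighter water underlies denser water.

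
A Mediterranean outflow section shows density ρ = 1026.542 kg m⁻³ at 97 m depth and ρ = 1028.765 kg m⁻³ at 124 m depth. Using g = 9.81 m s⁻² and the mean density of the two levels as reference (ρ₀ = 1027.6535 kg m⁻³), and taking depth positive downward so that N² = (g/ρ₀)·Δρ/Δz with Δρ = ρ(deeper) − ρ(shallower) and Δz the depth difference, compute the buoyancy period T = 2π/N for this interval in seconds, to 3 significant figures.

224 s

Δρ = 1028.765 − 1026.542 = 2.223 kg m⁻³ over Δz = 124 − 97 = 27 m.
N² = (9.81/1027.6535) × (2.223/27) = 7.8596 × 10⁻⁴ s⁻².
N = √(7.8596 × 10⁻⁴) = 0.028035 rad s⁻¹, so T = 2π/N = 224.12 s ≈ 224 s.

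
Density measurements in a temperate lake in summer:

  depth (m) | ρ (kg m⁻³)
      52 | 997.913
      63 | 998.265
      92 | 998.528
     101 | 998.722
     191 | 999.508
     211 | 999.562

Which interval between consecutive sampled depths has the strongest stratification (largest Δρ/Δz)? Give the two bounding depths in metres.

Compute the density gradient over each adjacent pair:
  52–63 m: Δρ/Δz = 0.352/11 = 0.032 kg m⁻⁴
  63–92 m: Δρ/Δz = 0.263/29 = 9.1 × 10⁻³ kg m⁻⁴
  92–101 m: Δρ/Δz = 0.194/9 = 0.022 kg m⁻⁴
  101–191 m: Δρ/Δz = 0.786/90 = 8.7 × 10⁻³ kg m⁻⁴
  191–211 m: Δρ/Δz = 0.054/20 = 2.7 × 10⁻³ kg m⁻⁴
The largest gradient is in the 52–63 m interval — the pycnocline.

52–63 m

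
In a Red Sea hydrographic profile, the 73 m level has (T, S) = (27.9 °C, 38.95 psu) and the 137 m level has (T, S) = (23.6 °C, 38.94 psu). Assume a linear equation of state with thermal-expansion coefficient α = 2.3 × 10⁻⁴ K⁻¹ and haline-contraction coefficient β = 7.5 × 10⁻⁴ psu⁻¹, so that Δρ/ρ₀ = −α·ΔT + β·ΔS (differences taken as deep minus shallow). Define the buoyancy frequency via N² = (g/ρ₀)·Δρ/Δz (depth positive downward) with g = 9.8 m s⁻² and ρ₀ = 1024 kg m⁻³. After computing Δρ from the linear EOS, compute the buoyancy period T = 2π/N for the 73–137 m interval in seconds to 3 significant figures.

513 s

ΔT = -4.3 K, ΔS = -0.01 psu (deep − shallow).
Δρ/ρ₀ = −αΔT + βΔS = 9.89 × 10⁻⁴ − 7.50 × 10⁻⁶ = 9.815 × 10⁻⁴, so Δρ ≈ 1.005 kg m⁻³.
N² = (g/ρ₀)·Δρ/Δz = g·(Δρ/ρ₀)/Δz = 9.8 × 9.815 × 10⁻⁴ / 64 = 1.5029 × 10⁻⁴ s⁻².
N = √(1.5029 × 10⁻⁴) = 0.012259 rad s⁻¹ → T = 2π/N = 512.54 s ≈ 513 s.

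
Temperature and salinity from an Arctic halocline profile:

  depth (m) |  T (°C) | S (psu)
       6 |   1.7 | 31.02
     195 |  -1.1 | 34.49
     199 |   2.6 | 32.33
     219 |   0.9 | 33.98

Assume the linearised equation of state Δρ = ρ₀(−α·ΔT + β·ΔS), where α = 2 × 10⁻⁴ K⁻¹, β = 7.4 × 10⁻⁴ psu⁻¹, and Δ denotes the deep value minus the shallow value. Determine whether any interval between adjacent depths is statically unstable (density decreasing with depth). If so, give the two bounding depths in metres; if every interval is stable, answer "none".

Evaluate Δρ/ρ₀ = −αΔT + βΔS across each adjacent pair:
  6–195 m: −αΔT+βΔS = −(2 × 10⁻⁴)(-2.8)+(7.4 × 10⁻⁴)(+3.47) = 3.1 × 10⁻³ → stable
  195–199 m: −αΔT+βΔS = −(2 × 10⁻⁴)(+3.7)+(7.4 × 10⁻⁴)(-2.16) = -2.3 × 10⁻³ → UNSTABLE
  199–219 m: −αΔT+βΔS = −(2 × 10⁻⁴)(-1.7)+(7.4 × 10⁻⁴)(+1.65) = 1.6 × 10⁻³ → stable
The 195–199 m interval has Δρ < 0: lighter water underlies denser water.

195–199 m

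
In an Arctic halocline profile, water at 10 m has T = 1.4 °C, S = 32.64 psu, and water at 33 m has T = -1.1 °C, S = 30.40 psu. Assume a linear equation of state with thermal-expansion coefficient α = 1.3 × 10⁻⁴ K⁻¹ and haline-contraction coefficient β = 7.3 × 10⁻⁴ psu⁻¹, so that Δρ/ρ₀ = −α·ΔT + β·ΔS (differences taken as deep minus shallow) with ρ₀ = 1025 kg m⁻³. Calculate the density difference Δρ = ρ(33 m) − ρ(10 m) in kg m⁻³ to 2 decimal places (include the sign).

-1.34 kg m⁻³

ΔT = -2.5 K, ΔS = -2.24 psu (deep − shallow).
Δρ/ρ₀ = −(1.3 × 10⁻⁴)(-2.5) + (7.3 × 10⁻⁴)(-2.24) = -1.3102 × 10⁻³.
Δρ = 1025 × (-1.3102 × 10⁻³) = -1.34 kg m⁻³.
Negative Δρ: lighter below, statically unstable.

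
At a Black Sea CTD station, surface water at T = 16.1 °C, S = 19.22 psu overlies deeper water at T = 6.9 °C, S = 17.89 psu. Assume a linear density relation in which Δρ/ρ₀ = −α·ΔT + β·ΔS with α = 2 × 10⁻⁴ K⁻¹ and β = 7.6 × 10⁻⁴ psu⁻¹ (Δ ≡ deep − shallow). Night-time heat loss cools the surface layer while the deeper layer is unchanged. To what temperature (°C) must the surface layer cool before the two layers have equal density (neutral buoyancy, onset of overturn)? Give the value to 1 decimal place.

12.0 °C

Neutral buoyancy requires Δρ = 0, i.e. −α(T_deep − T_surf′) + β(S_deep − S_surf) = 0.
T_surf′ = T_deep − (β/α)·ΔS = 6.9 − (7.6 × 10⁻⁴/2 × 10⁻⁴)·(-1.33) = 11.954 °C.
Cooling required: 16.1 − (11.954) = 4.146 °C.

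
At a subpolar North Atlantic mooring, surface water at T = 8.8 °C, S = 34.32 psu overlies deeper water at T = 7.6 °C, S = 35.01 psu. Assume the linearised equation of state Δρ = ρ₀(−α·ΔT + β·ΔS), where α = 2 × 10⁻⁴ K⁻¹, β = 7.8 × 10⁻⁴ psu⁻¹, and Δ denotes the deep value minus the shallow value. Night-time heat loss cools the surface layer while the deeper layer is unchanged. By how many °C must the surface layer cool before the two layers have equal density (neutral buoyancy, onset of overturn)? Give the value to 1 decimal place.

Neutral buoyancy requires Δρ = 0, i.e. −α(T_deep − T_surf′) + β(S_deep − S_surf) = 0.
T_surf′ = T_deep − (β/α)·ΔS = 7.6 − (7.8 × 10⁻⁴/2 × 10⁻⁴)·(+0.69) = 4.909 °C.
Cooling required: 8.8 − (4.909) = 3.891 °C.

3.9 °C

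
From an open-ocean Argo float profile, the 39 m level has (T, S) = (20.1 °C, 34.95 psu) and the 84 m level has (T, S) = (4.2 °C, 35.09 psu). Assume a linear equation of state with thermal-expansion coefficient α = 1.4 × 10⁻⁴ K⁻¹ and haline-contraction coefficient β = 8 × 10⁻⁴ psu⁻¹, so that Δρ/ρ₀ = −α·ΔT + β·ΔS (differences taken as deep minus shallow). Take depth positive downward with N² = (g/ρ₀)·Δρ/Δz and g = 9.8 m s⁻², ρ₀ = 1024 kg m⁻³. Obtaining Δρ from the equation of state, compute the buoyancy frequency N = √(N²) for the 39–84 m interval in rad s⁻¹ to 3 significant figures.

ΔT = -15.9 K, ΔS = +0.14 psu (deep − shallow).
Δρ/ρ₀ = −αΔT + βΔS = 2.226 × 10⁻³ + 1.12 × 10⁻⁴ = 2.338 × 10⁻³, so Δρ ≈ 2.394 kg m⁻³.
N² = (g/ρ₀)·Δρ/Δz = g·(Δρ/ρ₀)/Δz = 9.8 × 2.338 × 10⁻³ / 45 = 5.0916 × 10⁻⁴ s⁻².
N = √(5.0916 × 10⁻⁴) = 0.022565 rad s⁻¹ ≈ 0.0226 rad s⁻¹.

0.0226 rad s⁻¹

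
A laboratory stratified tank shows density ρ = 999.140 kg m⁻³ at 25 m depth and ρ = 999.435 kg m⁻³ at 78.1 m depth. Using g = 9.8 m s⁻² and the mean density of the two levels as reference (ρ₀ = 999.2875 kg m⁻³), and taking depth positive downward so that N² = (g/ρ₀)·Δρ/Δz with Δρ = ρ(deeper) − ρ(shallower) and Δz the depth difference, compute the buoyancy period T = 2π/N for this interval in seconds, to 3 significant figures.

851 s

Δρ = 999.435 − 999.140 = 0.295 kg m⁻³ over Δz = 78.1 − 25 = 53.1 m.
N² = (9.8/999.2875) × (0.295/53.1) = 5.4483 × 10⁻⁵ s⁻².
N = √(5.4483 × 10⁻⁵) = 7.3813 × 10⁻³ rad s⁻¹, so T = 2π/N = 851.23 s ≈ 851 s.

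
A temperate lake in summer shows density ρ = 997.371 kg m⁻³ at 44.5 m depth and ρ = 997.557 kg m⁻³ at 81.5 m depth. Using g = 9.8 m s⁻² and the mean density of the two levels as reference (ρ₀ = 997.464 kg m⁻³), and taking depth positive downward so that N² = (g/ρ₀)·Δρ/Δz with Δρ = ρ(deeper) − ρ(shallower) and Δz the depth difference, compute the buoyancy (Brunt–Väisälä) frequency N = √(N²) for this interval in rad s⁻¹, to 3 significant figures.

Δρ = 997.557 − 997.371 = 0.186 kg m⁻³ over Δz = 81.5 − 44.5 = 37 m.
N² = (9.8/997.464) × (0.186/37) = 4.9390 × 10⁻⁵ s⁻².
N = √(4.9390 × 10⁻⁵) = 7.0278 × 10⁻³ rad s⁻¹ ≈ 7.03 × 10⁻³ rad s⁻¹.

7.03 × 10⁻³ rad s⁻¹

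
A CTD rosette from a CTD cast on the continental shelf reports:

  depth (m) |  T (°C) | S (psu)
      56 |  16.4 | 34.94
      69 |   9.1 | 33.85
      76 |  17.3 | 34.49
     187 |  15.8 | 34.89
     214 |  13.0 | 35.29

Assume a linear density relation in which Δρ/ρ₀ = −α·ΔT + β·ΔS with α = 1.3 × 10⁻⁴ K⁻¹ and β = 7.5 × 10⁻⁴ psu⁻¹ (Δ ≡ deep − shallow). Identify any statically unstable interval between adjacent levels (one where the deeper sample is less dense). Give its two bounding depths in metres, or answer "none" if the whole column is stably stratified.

69–76 m

Evaluate Δρ/ρ₀ = −αΔT + βΔS across each adjacent pair:
  56–69 m: −αΔT+βΔS = −(1.3 × 10⁻⁴)(-7.3)+(7.5 × 10⁻⁴)(-1.09) = 1.3 × 10⁻⁴ → stable
  69–76 m: −αΔT+βΔS = −(1.3 × 10⁻⁴)(+8.2)+(7.5 × 10⁻⁴)(+0.64) = -5.9 × 10⁻⁴ → UNSTABLE
  76–187 m: −αΔT+βΔS = −(1.3 × 10⁻⁴)(-1.5)+(7.5 × 10⁻⁴)(+0.40) = 4.9 × 10⁻⁴ → stable
  187–214 m: −αΔT+βΔS = −(1.3 × 10⁻⁴)(-2.8)+(7.5 × 10⁻⁴)(+0.40) = 6.6 × 10⁻⁴ → stable
The 69–76 m interval has Δρ < 0: lighter water underlies denser water.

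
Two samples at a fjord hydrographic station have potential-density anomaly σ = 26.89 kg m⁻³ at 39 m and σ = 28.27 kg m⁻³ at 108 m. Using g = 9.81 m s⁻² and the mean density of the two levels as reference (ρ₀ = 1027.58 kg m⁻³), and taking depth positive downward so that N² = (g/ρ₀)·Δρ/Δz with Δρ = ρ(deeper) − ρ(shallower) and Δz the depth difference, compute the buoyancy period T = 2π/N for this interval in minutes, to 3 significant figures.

7.58 min

Δρ = 1028.27 − 1026.89 = 1.38 kg m⁻³ over Δz = 108 − 39 = 69 m.
N² = (9.81/1027.58) × (1.38/69) = 1.9093 × 10⁻⁴ s⁻².
N = √(1.9093 × 10⁻⁴) = 0.013818 rad s⁻¹, so T = 2π/N = 454.71 s = 7.5785 min ≈ 7.58 min.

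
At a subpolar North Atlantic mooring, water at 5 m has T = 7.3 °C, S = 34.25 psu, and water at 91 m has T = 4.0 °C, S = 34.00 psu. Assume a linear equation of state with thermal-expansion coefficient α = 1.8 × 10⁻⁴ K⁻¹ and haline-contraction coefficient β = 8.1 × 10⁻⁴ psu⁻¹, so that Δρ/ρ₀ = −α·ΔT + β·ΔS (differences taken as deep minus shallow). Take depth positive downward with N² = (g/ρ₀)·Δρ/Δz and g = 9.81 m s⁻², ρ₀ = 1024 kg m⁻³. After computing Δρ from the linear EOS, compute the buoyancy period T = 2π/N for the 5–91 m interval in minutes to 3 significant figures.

15.7 min

ΔT = -3.3 K, ΔS = -0.25 psu (deep − shallow).
Δρ/ρ₀ = −αΔT + βΔS = 5.94 × 10⁻⁴ − 2.025 × 10⁻⁴ = 3.915 × 10⁻⁴, so Δρ ≈ 0.4009 kg m⁻³.
N² = (g/ρ₀)·Δρ/Δz = g·(Δρ/ρ₀)/Δz = 9.81 × 3.915 × 10⁻⁴ / 86 = 4.4658 × 10⁻⁵ s⁻².
N = √(4.4658 × 10⁻⁵) = 6.6827 × 10⁻³ rad s⁻¹ → T = 2π/N = 940.22 s = 15.670 min ≈ 15.7 min.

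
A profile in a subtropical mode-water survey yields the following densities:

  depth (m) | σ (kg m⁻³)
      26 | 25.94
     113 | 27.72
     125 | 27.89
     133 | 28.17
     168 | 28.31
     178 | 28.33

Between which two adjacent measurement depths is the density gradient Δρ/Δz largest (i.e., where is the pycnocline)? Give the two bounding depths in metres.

Compute the density gradient over each adjacent pair:
  26–113 m: Δρ/Δz = 1.78/87 = 0.020 kg m⁻⁴
  113–125 m: Δρ/Δz = 0.17/12 = 0.014 kg m⁻⁴
  125–133 m: Δρ/Δz = 0.28/8 = 0.035 kg m⁻⁴
  133–168 m: Δρ/Δz = 0.14/35 = 4.0 × 10⁻³ kg m⁻⁴
  168–178 m: Δρ/Δz = 0.02/10 = 2.0 × 10⁻³ kg m⁻⁴
The largest gradient is in the 125–133 m interval — the pycnocline.

125–133 m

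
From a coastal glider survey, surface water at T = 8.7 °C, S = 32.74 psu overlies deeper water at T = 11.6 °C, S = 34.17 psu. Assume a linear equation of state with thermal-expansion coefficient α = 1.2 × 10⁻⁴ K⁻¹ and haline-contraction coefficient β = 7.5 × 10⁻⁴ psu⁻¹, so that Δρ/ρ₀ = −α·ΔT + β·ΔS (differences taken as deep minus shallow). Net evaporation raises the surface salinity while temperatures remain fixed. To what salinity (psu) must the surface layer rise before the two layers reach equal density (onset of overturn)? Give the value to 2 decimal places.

33.71 psu

Neutral buoyancy requires −α(T_deep − T_surf) + β(S_deep − S_surf′) = 0.
S_surf′ = S_deep − (α/β)·ΔT = 34.17 − (1.2 × 10⁻⁴/7.5 × 10⁻⁴)·(+2.9) = 33.7060 psu.
Increase required: 33.7060 − 32.74 = 0.9660 psu.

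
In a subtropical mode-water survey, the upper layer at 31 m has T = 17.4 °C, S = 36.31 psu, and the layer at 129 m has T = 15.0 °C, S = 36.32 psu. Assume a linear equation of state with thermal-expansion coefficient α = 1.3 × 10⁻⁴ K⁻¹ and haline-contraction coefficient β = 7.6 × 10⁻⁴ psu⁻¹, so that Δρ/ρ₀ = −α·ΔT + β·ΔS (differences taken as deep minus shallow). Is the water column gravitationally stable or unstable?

stable

ΔT = 15.0 − 17.4 = -2.4 K and ΔS = 36.32 − 36.31 = +0.01 psu (deep − shallow).
−αΔT = 3.12 × 10⁻⁴; βΔS = 7.60 × 10⁻⁶; sum Δρ/ρ₀ = 3.196 × 10⁻⁴.
Δρ/ρ₀ > 0, so Δρ > 0: deeper water is denser → statically stable.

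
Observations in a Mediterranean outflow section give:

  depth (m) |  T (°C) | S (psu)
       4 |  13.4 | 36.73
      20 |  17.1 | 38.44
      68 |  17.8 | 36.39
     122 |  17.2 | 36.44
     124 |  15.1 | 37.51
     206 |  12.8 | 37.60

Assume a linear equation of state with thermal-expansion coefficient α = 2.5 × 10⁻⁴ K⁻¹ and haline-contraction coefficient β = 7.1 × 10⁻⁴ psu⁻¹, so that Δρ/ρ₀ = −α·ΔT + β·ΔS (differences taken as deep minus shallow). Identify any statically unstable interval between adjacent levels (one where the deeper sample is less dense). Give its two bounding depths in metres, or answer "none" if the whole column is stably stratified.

20–68 m

Evaluate Δρ/ρ₀ = −αΔT + βΔS across each adjacent pair:
  4–20 m: −αΔT+βΔS = −(2.5 × 10⁻⁴)(+3.7)+(7.1 × 10⁻⁴)(+1.71) = 2.9 × 10⁻⁴ → stable
  20–68 m: −αΔT+βΔS = −(2.5 × 10⁻⁴)(+0.7)+(7.1 × 10⁻⁴)(-2.05) = -1.6 × 10⁻³ → UNSTABLE
  68–122 m: −αΔT+βΔS = −(2.5 × 10⁻⁴)(-0.6)+(7.1 × 10⁻⁴)(+0.05) = 1.9 × 10⁻⁴ → stable
  122–124 m: −αΔT+βΔS = −(2.5 × 10⁻⁴)(-2.1)+(7.1 × 10⁻⁴)(+1.07) = 1.3 × 10⁻³ → stable
  124–206 m: −αΔT+βΔS = −(2.5 × 10⁻⁴)(-2.3)+(7.1 × 10⁻⁴)(+0.09) = 6.4 × 10⁻⁴ → stable
The 20–68 m interval has Δρ < 0: lighter water underlies denser water.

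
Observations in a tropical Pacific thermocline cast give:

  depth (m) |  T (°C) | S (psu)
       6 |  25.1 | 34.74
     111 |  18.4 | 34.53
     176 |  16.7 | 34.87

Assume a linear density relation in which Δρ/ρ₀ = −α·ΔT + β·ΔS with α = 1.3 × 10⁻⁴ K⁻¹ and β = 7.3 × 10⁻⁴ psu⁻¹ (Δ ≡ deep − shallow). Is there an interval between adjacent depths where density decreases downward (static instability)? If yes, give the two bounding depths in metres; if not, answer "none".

Evaluate Δρ/ρ₀ = −αΔT + βΔS across each adjacent pair:
  6–111 m: −αΔT+βΔS = −(1.3 × 10⁻⁴)(-6.7)+(7.3 × 10⁻⁴)(-0.21) = 7.2 × 10⁻⁴ → stable
  111–176 m: −αΔT+βΔS = −(1.3 × 10⁻⁴)(-1.7)+(7.3 × 10⁻⁴)(+0.34) = 4.7 × 10⁻⁴ → stable
Every interval has Δρ > 0: the column is stably stratified throughout.

none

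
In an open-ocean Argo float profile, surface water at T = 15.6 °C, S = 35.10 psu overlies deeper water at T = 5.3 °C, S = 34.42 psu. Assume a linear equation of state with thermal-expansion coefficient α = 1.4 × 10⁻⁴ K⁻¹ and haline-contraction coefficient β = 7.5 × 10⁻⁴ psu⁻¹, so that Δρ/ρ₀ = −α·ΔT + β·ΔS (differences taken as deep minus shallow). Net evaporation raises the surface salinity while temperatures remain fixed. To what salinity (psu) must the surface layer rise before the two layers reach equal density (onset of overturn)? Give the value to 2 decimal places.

36.34 psu

Neutral buoyancy requires −α(T_deep − T_surf) + β(S_deep − S_surf′) = 0.
S_surf′ = S_deep − (α/β)·ΔT = 34.42 − (1.4 × 10⁻⁴/7.5 × 10⁻⁴)·(-10.3) = 36.3427 psu.
Increase required: 36.3427 − 35.10 = 1.2427 psu.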